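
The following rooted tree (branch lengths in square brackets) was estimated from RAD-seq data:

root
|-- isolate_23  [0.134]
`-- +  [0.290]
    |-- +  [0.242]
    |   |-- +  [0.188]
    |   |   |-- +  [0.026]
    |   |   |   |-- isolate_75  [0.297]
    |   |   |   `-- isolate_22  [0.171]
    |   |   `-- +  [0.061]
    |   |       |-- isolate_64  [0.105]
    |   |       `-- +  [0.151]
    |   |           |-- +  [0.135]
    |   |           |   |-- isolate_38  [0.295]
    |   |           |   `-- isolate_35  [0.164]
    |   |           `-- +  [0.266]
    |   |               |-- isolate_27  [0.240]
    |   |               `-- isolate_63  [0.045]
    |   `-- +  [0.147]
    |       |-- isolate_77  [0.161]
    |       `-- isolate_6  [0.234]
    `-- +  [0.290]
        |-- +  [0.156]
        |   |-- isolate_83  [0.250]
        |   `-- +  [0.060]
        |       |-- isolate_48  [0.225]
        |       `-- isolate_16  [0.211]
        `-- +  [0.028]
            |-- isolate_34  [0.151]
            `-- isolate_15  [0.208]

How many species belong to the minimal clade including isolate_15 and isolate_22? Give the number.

The MRCA of isolate_15 and isolate_22 is the node subtending ((((isolate_75,isolate_22),(isolate_64,((isolate_38,isolate_35),(isolate_27,isolate_63)))),(isolate_77,isolate_6)),((isolate_83,(isolate_48,isolate_16)),(isolate_34,isolate_15))).
That clade contains 14 terminal taxa: isolate_15, isolate_16, isolate_22, isolate_27, isolate_34, isolate_35, isolate_38, isolate_48, isolate_6, isolate_63, isolate_64, isolate_75, isolate_77, isolate_83.

14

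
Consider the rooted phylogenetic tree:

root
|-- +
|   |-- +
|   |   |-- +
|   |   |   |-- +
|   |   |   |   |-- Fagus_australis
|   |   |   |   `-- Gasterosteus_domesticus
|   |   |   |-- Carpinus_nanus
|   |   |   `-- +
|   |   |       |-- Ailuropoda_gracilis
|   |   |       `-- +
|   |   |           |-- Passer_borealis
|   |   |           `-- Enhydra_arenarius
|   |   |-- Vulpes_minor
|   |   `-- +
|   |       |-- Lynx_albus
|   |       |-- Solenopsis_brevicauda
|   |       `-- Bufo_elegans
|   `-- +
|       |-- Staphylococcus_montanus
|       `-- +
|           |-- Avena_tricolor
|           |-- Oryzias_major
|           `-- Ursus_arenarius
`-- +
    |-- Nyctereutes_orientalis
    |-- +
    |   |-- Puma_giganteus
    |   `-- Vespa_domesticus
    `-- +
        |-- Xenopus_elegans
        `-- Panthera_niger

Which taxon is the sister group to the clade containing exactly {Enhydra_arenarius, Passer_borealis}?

The clade containing exactly {Enhydra_arenarius, Passer_borealis} attaches to the tree at the node subtending (Ailuropoda_gracilis,(Passer_borealis,Enhydra_arenarius)).
The other lineage descending from that same node — the sister group — is the single tip Ailuropoda_gracilis.

Ailuropoda_gracilis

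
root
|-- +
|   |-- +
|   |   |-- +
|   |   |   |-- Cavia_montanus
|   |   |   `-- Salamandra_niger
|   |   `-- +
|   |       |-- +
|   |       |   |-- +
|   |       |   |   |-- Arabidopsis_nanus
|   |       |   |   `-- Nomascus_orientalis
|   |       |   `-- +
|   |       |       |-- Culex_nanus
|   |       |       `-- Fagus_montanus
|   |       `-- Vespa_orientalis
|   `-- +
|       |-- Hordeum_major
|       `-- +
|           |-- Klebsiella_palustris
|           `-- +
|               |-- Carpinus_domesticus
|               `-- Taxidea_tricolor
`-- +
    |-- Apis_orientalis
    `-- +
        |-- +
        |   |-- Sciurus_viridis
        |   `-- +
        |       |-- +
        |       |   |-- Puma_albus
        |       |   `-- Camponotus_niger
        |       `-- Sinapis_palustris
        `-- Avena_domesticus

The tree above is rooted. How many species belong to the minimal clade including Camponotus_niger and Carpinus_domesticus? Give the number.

17

The MRCA of Camponotus_niger and Carpinus_domesticus is the root, so the clade is the entire tree.
That clade contains 17 terminal taxa: Apis_orientalis, Arabidopsis_nanus, Avena_domesticus, Camponotus_niger, Carpinus_domesticus, Cavia_montanus, Culex_nanus, Fagus_montanus, Hordeum_major, Klebsiella_palustris, Nomascus_orientalis, Puma_albus, Salamandra_niger, Sciurus_viridis, Sinapis_palustris, Taxidea_tricolor, Vespa_orientalis.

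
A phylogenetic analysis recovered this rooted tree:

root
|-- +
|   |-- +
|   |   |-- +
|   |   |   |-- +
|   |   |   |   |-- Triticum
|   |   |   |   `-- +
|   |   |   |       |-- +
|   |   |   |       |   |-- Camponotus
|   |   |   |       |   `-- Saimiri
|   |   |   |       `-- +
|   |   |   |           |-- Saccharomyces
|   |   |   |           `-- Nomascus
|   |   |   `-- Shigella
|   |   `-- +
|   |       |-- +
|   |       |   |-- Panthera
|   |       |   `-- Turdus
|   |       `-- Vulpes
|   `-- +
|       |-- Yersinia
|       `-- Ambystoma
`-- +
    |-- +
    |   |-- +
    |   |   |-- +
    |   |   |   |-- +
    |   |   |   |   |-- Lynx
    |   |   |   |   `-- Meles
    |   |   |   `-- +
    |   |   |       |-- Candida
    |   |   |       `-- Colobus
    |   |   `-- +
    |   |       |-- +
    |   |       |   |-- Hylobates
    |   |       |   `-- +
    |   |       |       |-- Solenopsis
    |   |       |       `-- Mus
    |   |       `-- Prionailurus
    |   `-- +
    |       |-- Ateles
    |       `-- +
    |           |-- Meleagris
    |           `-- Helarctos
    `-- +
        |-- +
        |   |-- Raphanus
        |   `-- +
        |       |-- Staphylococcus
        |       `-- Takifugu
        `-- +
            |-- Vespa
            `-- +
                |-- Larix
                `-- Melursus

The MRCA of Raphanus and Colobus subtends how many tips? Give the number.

17

The MRCA of Raphanus and Colobus is the node subtending (((((Lynx,Meles),(Candida,Colobus)),((Hylobates,(Solenopsis,Mus)),Prionailurus)),(Ateles,(Meleagris,Helarctos))),((Raphanus,(Staphylococcus,Takifugu)),(Vespa,(Larix,Melursus)))).
That clade contains 17 terminal taxa: Ateles, Candida, Colobus, Helarctos, Hylobates, Larix, Lynx, Meleagris, Meles, Melursus, Mus, Prionailurus, Raphanus, Solenopsis, Staphylococcus, Takifugu, Vespa.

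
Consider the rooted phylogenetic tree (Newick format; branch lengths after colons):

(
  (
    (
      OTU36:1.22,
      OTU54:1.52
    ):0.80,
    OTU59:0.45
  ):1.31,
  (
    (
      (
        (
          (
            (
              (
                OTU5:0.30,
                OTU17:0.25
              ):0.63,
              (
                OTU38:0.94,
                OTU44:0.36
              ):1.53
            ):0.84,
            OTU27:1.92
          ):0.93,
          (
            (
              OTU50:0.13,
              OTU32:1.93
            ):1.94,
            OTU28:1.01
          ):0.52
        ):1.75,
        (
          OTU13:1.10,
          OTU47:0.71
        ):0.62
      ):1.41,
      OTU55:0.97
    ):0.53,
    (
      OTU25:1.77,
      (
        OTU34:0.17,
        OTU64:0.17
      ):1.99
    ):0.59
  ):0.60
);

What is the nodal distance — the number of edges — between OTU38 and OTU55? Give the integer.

7

The MRCA of OTU38 and OTU55 is the node subtending ((((((OTU5,OTU17),(OTU38,OTU44)),OTU27),((OTU50,OTU32),OTU28)),(OTU13,OTU47)),OTU55).
From OTU38 up to that node: 6 branches. From OTU55 up to the same node: 1 branch. Total: 6 + 1 = 7.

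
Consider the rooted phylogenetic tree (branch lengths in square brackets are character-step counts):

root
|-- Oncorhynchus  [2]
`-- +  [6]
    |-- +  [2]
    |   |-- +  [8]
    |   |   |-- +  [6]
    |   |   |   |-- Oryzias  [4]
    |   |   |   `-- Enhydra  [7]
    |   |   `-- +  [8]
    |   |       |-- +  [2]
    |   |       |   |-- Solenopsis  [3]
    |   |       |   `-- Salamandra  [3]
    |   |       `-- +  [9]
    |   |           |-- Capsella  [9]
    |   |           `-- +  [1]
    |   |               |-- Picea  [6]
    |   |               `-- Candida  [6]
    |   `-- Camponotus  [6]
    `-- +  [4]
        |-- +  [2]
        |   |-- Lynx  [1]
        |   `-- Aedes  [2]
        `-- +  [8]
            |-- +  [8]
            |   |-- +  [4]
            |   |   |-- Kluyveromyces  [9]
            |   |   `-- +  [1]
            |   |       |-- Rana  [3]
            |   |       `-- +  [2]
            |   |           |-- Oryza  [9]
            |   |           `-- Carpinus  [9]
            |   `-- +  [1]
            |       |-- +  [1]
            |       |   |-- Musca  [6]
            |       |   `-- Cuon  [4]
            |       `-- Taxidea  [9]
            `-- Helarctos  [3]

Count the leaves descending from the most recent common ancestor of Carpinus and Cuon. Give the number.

7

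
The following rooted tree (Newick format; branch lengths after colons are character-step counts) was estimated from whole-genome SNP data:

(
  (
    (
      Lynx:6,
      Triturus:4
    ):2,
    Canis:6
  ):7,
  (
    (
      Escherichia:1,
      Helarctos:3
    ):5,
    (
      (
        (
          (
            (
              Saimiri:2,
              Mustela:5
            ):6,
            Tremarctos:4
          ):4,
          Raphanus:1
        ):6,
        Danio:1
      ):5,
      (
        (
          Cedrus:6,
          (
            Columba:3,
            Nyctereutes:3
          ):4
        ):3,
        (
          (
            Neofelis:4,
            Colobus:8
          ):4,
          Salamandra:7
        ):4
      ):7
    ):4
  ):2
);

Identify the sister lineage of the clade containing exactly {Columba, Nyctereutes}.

Cedrus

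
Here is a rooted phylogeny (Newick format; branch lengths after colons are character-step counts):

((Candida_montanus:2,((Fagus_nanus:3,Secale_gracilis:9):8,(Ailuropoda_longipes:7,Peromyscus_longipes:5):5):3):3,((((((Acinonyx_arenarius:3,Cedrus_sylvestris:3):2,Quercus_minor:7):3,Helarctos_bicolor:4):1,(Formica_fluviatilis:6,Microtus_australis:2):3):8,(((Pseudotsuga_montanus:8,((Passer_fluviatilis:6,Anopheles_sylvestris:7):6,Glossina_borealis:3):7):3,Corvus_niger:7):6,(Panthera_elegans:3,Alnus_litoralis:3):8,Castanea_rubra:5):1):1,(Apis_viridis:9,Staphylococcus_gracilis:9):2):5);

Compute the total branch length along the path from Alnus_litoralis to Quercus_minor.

31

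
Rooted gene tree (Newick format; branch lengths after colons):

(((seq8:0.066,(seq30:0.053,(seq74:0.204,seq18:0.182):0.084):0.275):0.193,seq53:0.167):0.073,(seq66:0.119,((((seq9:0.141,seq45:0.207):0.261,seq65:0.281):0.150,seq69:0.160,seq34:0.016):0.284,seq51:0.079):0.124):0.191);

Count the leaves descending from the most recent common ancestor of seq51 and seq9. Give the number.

6

The MRCA of seq51 and seq9 is the node subtending ((((seq9,seq45),seq65),seq69,seq34),seq51).
That clade contains 6 terminal taxa: seq34, seq45, seq51, seq65, seq69, seq9.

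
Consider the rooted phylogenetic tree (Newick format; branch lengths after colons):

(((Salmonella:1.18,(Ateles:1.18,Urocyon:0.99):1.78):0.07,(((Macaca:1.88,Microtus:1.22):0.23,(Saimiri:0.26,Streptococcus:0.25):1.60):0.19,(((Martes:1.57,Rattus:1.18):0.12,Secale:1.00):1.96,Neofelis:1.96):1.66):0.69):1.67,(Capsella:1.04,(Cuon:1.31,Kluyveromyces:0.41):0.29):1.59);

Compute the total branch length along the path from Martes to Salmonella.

The path runs Martes → … → MRCA → … → Salmonella; the MRCA is the node subtending ((Salmonella,(Ateles,Urocyon)),(((Macaca,Microtus),(Saimiri,Streptococcus)),(((Martes,Rattus),Secale),Neofelis))).
Branch lengths along that path: 1.57 + 0.12 + 1.96 + 1.66 + 0.69 + 0.07 + 1.18 = 7.25.

7.25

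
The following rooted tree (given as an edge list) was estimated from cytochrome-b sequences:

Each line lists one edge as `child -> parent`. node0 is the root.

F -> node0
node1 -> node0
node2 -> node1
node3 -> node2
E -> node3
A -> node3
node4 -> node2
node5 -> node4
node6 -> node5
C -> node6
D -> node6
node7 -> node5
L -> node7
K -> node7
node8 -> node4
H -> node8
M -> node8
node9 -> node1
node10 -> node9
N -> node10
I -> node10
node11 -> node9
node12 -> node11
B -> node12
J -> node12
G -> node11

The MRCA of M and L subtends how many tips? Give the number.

6

The MRCA of M and L is the node subtending (((C,D),(L,K)),(H,M)).
That clade contains 6 terminal taxa: C, D, H, K, L, M.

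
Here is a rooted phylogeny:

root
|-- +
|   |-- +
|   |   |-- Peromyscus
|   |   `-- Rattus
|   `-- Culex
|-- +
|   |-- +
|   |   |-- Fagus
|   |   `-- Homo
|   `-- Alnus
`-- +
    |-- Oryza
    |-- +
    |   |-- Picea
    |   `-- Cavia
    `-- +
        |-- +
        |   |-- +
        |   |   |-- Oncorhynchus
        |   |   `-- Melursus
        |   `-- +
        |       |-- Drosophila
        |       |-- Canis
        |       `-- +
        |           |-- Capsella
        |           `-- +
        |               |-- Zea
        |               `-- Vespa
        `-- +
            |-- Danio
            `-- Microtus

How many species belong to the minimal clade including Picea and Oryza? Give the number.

The MRCA of Picea and Oryza is the node subtending (Oryza,(Picea,Cavia),(((Oncorhynchus,Melursus),(Drosophila,Canis,(Capsella,(Zea,Vespa)))),(Danio,Microtus))).
That clade contains 12 terminal taxa: Canis, Capsella, Cavia, Danio, Drosophila, Melursus, Microtus, Oncorhynchus, Oryza, Picea, Vespa, Zea.

12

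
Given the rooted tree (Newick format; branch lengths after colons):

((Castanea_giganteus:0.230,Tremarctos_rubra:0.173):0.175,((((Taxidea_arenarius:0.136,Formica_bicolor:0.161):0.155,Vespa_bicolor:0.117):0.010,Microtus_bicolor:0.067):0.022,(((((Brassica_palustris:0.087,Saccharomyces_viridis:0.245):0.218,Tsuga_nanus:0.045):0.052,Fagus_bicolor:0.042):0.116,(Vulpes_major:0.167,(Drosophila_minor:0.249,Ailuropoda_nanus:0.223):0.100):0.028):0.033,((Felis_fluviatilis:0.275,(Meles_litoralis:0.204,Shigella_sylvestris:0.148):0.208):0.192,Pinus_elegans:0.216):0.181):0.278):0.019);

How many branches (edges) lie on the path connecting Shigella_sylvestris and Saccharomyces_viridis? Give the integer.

The MRCA of Shigella_sylvestris and Saccharomyces_viridis is the node subtending (((((Brassica_palustris,Saccharomyces_viridis),Tsuga_nanus),Fagus_bicolor),(Vulpes_major,(Drosophila_minor,Ailuropoda_nanus))),((Felis_fluviatilis,(Meles_litoralis,Shigella_sylvestris)),Pinus_elegans)).
From Shigella_sylvestris up to that node: 4 branches. From Saccharomyces_viridis up to the same node: 5 branches. Total: 4 + 5 = 9.

9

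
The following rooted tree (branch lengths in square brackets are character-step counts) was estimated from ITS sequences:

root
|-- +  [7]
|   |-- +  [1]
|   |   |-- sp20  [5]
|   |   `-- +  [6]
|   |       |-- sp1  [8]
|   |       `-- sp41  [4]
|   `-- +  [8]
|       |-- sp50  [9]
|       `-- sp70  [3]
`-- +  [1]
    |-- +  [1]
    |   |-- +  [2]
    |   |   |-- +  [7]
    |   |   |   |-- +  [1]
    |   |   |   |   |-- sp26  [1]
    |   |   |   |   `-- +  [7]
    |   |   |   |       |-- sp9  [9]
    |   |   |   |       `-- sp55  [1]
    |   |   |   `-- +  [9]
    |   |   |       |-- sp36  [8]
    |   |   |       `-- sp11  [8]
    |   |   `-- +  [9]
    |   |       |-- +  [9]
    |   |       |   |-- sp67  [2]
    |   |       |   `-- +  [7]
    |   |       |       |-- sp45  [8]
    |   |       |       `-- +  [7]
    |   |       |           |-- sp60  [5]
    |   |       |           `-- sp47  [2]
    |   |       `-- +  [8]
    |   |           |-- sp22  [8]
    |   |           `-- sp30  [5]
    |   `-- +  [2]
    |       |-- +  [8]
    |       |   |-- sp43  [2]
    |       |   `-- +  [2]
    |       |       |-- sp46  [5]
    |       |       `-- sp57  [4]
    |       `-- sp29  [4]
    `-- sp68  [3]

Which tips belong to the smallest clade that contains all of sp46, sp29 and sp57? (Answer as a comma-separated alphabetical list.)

Tracing sp46: it sits inside (sp46,sp57).
Tracing sp29: it sits inside ((sp43,(sp46,sp57)),sp29).
Tracing sp57: it sits inside (sp46,sp57).
The smallest clade enclosing all 3 is ((sp43,(sp46,sp57)),sp29); the answer is its 4 terminal taxa in alphabetical order.

sp29, sp43, sp46, sp57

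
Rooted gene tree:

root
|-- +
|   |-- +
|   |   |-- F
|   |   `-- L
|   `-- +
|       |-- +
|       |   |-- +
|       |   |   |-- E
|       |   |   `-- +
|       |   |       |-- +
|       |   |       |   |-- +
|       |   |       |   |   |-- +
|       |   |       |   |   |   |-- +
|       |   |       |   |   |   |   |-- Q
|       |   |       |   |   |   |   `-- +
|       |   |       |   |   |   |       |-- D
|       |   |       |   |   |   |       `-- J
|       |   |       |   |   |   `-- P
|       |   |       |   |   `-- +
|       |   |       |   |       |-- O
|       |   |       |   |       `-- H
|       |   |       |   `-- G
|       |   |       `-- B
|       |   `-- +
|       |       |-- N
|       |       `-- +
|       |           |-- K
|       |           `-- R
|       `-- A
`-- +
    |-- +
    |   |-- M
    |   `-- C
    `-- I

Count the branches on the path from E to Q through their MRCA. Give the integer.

7

The MRCA of E and Q is the node subtending (E,(((((Q,(D,J)),P),(O,H)),G),B)).
From E up to that node: 1 branch. From Q up to the same node: 6 branches. Total: 1 + 6 = 7.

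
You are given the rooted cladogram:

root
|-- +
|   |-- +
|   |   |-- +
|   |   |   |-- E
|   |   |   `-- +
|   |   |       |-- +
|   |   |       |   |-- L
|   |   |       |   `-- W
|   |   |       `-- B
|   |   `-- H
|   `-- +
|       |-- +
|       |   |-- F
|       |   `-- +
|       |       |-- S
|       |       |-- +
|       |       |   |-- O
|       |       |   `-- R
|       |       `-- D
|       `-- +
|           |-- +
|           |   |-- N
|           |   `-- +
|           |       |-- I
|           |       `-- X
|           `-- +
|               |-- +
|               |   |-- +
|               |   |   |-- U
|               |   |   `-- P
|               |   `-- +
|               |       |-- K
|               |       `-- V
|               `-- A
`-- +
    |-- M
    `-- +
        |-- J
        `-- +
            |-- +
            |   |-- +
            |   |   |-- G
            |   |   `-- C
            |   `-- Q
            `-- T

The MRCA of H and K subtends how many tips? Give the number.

18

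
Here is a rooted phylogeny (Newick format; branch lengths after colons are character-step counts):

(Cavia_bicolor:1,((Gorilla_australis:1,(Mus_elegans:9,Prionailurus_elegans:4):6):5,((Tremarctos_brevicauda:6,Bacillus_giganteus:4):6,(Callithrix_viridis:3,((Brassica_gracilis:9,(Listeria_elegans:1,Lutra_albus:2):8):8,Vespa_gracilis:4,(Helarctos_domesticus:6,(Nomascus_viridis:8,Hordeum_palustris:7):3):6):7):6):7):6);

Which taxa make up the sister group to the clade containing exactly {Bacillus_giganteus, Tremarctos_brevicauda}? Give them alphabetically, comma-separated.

The clade containing exactly {Bacillus_giganteus, Tremarctos_brevicauda} attaches to the tree at the node subtending ((Tremarctos_brevicauda,Bacillus_giganteus),(Callithrix_viridis,((Brassica_gracilis,(Listeria_elegans,Lutra_albus)),Vespa_gracilis,(Helarctos_domesticus,(Nomascus_viridis,Hordeum_palustris))))).
The other lineage descending from that same node — the sister group — is (Callithrix_viridis,((Brassica_gracilis,(Listeria_elegans,Lutra_albus)),Vespa_gracilis,(Helarctos_domesticus,(Nomascus_viridis,Hordeum_palustris)))); its 8 tips in alphabetical order are the answer.

Brassica_gracilis, Callithrix_viridis, Helarctos_domesticus, Hordeum_palustris, Listeria_elegans, Lutra_albus, Nomascus_viridis, Vespa_gracilis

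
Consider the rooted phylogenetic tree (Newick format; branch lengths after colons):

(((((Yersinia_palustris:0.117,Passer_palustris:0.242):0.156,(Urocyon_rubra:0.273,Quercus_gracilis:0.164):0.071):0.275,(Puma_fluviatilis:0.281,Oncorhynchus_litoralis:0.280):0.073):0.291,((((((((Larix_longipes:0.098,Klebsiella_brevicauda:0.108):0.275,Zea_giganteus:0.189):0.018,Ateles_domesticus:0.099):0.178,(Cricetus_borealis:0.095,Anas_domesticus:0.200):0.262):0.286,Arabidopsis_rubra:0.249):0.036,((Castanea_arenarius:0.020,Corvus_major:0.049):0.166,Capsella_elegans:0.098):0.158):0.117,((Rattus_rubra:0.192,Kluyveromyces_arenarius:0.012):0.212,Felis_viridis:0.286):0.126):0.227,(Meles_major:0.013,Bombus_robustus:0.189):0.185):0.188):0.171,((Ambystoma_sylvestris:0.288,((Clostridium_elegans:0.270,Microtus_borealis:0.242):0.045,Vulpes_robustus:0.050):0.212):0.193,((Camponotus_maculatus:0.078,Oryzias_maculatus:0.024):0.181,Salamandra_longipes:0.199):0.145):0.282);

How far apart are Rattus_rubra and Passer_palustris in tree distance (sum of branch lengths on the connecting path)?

1.909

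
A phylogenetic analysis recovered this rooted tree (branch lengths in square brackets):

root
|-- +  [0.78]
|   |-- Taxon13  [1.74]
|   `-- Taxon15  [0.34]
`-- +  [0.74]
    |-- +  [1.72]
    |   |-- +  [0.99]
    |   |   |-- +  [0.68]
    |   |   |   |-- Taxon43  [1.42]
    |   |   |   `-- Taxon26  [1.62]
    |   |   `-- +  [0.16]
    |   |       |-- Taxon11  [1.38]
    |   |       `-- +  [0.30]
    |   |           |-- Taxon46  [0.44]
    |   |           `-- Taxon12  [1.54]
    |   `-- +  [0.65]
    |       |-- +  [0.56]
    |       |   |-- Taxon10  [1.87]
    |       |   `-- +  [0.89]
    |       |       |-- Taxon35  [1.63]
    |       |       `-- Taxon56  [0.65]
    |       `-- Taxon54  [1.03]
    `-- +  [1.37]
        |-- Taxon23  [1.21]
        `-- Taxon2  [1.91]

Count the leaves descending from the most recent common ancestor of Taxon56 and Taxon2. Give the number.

11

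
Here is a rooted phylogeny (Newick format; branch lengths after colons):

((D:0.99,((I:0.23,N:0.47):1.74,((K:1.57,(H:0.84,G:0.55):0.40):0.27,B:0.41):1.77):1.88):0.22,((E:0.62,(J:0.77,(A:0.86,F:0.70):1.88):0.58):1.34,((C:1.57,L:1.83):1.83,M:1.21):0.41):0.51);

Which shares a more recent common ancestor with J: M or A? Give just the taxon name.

A

The MRCA of J and A subtends (J,(A,F)) (3 taxa).
The MRCA of J and M subtends ((E,(J,(A,F))),((C,L),M)) (7 taxa).
The first is nested inside the second, so J shares a more recent common ancestor with A.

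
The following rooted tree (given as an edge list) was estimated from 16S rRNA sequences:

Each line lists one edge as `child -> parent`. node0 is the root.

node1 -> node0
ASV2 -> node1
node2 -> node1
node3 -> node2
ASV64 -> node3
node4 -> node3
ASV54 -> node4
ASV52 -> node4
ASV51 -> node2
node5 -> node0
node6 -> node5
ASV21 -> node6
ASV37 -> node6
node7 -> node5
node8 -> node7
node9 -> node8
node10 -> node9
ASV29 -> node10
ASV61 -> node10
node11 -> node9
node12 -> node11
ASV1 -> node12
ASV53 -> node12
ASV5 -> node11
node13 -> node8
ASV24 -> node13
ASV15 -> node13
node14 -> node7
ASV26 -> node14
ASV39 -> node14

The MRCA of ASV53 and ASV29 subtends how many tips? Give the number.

The MRCA of ASV53 and ASV29 is the node subtending ((ASV29,ASV61),((ASV1,ASV53),ASV5)).
That clade contains 5 terminal taxa: ASV1, ASV29, ASV5, ASV53, ASV61.

5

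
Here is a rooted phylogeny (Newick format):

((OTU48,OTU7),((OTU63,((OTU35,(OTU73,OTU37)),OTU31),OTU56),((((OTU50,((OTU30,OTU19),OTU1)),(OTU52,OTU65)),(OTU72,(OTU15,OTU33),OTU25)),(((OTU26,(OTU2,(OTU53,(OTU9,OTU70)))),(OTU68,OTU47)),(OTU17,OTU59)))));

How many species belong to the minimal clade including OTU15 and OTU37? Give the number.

The MRCA of OTU15 and OTU37 is the node subtending ((OTU63,((OTU35,(OTU73,OTU37)),OTU31),OTU56),((((OTU50,((OTU30,OTU19),OTU1)),(OTU52,OTU65)),(OTU72,(OTU15,OTU33),OTU25)),(((OTU26,(OTU2,(OTU53,(OTU9,OTU70)))),(OTU68,OTU47)),(OTU17,OTU59)))).
That clade contains 25 terminal taxa: OTU1, OTU15, OTU17, OTU19, OTU2, OTU25, OTU26, OTU30, OTU31, OTU33, OTU35, OTU37, OTU47, OTU50, OTU52, OTU53, OTU56, OTU59, OTU63, OTU65, OTU68, OTU70, OTU72, OTU73, OTU9.

25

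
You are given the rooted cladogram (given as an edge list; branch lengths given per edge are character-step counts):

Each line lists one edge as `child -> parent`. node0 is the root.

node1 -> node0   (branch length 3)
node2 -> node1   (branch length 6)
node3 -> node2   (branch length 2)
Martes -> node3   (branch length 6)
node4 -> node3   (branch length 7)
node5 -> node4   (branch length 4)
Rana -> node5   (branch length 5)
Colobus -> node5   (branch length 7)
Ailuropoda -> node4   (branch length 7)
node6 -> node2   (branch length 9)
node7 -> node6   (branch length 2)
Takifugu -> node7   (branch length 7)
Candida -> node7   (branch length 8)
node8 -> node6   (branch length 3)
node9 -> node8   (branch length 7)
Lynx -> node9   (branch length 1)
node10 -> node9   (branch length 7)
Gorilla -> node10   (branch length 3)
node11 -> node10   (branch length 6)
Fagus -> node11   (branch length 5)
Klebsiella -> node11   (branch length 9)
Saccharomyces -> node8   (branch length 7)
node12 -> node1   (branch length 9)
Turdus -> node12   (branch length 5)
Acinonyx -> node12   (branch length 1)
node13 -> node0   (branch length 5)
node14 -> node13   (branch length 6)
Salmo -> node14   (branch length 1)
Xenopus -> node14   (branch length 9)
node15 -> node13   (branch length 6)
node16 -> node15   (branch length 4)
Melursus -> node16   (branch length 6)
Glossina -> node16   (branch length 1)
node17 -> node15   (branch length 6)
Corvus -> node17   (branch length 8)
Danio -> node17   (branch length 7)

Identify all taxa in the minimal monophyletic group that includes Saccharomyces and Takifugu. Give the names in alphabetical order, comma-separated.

Candida, Fagus, Gorilla, Klebsiella, Lynx, Saccharomyces, Takifugu

Tracing Saccharomyces: it sits inside ((Lynx,(Gorilla,(Fagus,Klebsiella))),Saccharomyces).
Tracing Takifugu: it sits inside (Takifugu,Candida).
The smallest clade enclosing both is ((Takifugu,Candida),((Lynx,(Gorilla,(Fagus,Klebsiella))),Saccharomyces)); the answer is its 7 terminal taxa in alphabetical order.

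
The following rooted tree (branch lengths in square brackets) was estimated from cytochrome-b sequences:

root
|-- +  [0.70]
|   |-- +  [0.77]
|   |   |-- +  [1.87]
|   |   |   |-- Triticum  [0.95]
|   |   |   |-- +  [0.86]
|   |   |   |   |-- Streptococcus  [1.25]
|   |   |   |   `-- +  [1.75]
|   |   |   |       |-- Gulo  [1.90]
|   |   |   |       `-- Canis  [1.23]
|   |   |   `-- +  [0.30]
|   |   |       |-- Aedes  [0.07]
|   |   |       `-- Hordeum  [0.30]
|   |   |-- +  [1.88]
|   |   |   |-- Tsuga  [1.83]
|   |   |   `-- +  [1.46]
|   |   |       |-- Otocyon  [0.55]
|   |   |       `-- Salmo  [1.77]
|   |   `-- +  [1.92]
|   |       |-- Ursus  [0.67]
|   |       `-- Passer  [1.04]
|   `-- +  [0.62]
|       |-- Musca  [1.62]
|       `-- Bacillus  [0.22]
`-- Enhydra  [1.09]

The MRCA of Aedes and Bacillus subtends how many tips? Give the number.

13

The MRCA of Aedes and Bacillus is the node subtending (((Triticum,(Streptococcus,(Gulo,Canis)),(Aedes,Hordeum)),(Tsuga,(Otocyon,Salmo)),(Ursus,Passer)),(Musca,Bacillus)).
That clade contains 13 terminal taxa: Aedes, Bacillus, Canis, Gulo, Hordeum, Musca, Otocyon, Passer, Salmo, Streptococcus, Triticum, Tsuga, Ursus.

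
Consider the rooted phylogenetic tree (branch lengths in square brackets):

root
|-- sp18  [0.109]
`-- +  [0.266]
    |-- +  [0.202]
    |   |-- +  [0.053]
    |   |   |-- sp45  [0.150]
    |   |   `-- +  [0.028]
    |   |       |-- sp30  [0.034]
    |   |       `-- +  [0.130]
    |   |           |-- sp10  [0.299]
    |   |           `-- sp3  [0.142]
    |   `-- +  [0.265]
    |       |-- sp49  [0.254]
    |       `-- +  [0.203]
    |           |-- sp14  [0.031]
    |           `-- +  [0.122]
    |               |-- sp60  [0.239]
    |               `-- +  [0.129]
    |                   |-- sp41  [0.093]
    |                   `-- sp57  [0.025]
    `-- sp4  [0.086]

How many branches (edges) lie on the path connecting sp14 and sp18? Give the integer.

The MRCA of sp14 and sp18 is the root of the tree.
From sp14 up to that node: 5 branches. From sp18 up to the same node: 1 branch. Total: 5 + 1 = 6.

6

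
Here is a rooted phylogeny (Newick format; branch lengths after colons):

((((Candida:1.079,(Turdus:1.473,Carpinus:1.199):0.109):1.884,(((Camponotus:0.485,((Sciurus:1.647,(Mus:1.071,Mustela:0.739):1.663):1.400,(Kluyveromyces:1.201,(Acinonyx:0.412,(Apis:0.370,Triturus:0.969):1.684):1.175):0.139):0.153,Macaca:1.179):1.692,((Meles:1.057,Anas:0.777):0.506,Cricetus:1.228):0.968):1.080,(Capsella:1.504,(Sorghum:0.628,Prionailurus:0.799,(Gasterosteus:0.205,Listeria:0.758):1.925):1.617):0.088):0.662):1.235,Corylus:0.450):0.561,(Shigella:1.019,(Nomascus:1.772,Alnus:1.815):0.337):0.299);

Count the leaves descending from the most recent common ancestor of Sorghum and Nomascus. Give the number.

24

The MRCA of Sorghum and Nomascus is the root, so the clade is the entire tree.
That clade contains 24 terminal taxa: Acinonyx, Alnus, Anas, Apis, Camponotus, Candida, Capsella, Carpinus, Corylus, Cricetus, Gasterosteus, Kluyveromyces, Listeria, Macaca, Meles, Mus, Mustela, Nomascus, Prionailurus, Sciurus, Shigella, Sorghum, Triturus, Turdus.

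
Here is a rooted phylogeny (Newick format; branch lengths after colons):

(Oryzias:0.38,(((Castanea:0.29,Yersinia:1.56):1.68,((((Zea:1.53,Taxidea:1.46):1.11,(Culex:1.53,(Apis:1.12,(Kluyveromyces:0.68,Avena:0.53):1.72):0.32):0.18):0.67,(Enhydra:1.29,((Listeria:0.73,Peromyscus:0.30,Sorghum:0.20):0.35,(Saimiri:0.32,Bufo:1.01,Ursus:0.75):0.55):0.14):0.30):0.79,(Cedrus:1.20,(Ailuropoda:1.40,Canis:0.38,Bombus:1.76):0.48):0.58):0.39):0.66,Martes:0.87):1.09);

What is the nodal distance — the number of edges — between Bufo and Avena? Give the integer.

The MRCA of Bufo and Avena is the node subtending (((Zea,Taxidea),(Culex,(Apis,(Kluyveromyces,Avena)))),(Enhydra,((Listeria,Peromyscus,Sorghum),(Saimiri,Bufo,Ursus)))).
From Bufo up to that node: 4 branches. From Avena up to the same node: 5 branches. Total: 4 + 5 = 9.

9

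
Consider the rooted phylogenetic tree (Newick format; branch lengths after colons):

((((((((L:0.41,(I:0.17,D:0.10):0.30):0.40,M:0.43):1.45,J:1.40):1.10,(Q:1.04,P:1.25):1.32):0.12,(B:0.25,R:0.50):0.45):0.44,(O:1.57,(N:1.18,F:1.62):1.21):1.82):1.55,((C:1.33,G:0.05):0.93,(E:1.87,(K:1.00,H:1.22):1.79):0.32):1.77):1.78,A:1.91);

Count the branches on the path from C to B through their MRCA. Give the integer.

The MRCA of C and B is the node subtending (((((((L,(I,D)),M),J),(Q,P)),(B,R)),(O,(N,F))),((C,G),(E,(K,H)))).
From C up to that node: 3 branches. From B up to the same node: 4 branches. Total: 3 + 4 = 7.

7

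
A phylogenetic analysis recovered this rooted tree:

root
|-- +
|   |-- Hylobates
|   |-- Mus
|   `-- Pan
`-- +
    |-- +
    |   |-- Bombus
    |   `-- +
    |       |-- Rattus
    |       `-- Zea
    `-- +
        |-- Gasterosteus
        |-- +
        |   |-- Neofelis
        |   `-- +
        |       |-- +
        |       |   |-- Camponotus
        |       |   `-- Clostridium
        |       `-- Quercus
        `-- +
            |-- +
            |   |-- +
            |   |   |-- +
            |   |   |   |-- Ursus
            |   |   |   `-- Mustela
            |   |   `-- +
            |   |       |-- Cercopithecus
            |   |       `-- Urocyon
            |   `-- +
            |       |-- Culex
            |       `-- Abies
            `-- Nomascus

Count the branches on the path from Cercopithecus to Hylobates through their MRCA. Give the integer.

The MRCA of Cercopithecus and Hylobates is the root of the tree.
From Cercopithecus up to that node: 7 branches. From Hylobates up to the same node: 2 branches. Total: 7 + 2 = 9.

9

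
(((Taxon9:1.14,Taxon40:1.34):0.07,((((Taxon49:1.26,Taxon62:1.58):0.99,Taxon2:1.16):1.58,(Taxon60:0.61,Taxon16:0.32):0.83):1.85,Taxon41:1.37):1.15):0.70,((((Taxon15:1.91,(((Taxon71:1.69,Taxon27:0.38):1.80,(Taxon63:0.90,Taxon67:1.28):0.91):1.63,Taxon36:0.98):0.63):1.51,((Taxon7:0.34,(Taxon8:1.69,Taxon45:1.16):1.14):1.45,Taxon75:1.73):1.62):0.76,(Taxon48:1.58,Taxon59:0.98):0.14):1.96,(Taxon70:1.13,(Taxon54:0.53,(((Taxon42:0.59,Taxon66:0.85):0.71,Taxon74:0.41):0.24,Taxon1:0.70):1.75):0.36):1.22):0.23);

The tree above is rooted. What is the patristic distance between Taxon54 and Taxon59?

The path runs Taxon54 → … → MRCA → … → Taxon59; the MRCA is the node subtending ((((Taxon15,(((Taxon71,Taxon27),(Taxon63,Taxon67)),Taxon36)),((Taxon7,(Taxon8,Taxon45)),Taxon75)),(Taxon48,Taxon59)),(Taxon70,(Taxon54,(((Taxon42,Taxon66),Taxon74),Taxon1)))).
Branch lengths along that path: 0.53 + 0.36 + 1.22 + 1.96 + 0.14 + 0.98 = 5.19.

5.19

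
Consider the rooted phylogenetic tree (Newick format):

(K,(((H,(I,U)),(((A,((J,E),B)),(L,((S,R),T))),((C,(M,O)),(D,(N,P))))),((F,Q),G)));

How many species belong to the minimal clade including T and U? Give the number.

17

The MRCA of T and U is the node subtending ((H,(I,U)),(((A,((J,E),B)),(L,((S,R),T))),((C,(M,O)),(D,(N,P))))).
That clade contains 17 terminal taxa: A, B, C, D, E, H, I, J, L, M, N, O, P, R, S, T, U.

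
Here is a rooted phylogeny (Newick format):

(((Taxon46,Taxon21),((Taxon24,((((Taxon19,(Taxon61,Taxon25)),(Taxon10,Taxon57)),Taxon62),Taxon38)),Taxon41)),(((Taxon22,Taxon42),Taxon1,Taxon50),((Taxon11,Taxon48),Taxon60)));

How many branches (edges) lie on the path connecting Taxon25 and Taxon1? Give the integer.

12

The MRCA of Taxon25 and Taxon1 is the root of the tree.
From Taxon25 up to that node: 9 branches. From Taxon1 up to the same node: 3 branches. Total: 9 + 3 = 12.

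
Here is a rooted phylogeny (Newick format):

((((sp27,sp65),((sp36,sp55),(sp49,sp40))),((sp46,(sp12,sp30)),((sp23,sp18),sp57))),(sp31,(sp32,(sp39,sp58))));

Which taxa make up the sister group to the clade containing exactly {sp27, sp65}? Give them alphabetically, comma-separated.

The clade containing exactly {sp27, sp65} attaches to the tree at the node subtending ((sp27,sp65),((sp36,sp55),(sp49,sp40))).
The other lineage descending from that same node — the sister group — is ((sp36,sp55),(sp49,sp40)); its 4 tips in alphabetical order are the answer.

sp36, sp40, sp49, sp55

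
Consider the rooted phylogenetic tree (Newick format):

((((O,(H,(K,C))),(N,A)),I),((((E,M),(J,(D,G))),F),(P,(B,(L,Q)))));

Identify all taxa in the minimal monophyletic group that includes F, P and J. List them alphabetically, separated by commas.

Tracing F: it sits inside (((E,M),(J,(D,G))),F).
Tracing P: it sits inside (P,(B,(L,Q))).
Tracing J: it sits inside (J,(D,G)).
The smallest clade enclosing all 3 is ((((E,M),(J,(D,G))),F),(P,(B,(L,Q)))); the answer is its 10 terminal taxa in alphabetical order.

B, D, E, F, G, J, L, M, P, Q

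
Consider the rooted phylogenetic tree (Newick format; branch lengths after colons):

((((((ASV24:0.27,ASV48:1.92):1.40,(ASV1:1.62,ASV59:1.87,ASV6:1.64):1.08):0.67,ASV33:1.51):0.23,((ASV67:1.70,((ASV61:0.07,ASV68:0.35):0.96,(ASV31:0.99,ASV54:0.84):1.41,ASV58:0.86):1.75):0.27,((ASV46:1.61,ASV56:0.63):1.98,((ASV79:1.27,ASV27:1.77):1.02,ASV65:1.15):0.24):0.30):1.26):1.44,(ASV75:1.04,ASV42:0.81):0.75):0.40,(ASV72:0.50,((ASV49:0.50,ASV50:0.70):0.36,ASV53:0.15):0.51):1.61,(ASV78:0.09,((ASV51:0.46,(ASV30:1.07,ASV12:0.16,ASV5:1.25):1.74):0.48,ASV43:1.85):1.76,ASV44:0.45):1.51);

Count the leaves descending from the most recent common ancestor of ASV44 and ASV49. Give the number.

The MRCA of ASV44 and ASV49 is the root, so the clade is the entire tree.
That clade contains 30 terminal taxa: ASV1, ASV12, ASV24, ASV27, ASV30, ASV31, ASV33, ASV42, ASV43, ASV44, ASV46, ASV48, ASV49, ASV5, ASV50, ASV51, ASV53, ASV54, ASV56, ASV58, ASV59, ASV6, ASV61, ASV65, ASV67, ASV68, ASV72, ASV75, ASV78, ASV79.

30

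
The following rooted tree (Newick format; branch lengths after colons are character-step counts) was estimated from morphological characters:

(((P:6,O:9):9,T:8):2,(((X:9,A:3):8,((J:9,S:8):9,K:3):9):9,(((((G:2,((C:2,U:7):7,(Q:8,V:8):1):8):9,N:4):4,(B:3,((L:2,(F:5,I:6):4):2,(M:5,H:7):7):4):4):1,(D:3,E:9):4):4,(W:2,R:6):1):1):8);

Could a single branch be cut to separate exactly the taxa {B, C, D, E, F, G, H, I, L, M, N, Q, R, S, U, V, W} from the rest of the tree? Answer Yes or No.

The MRCA of the listed taxa subtends (((X,A),((J,S),K)),(((((G,((C,U),(Q,V))),N),(B,((L,(F,I)),(M,H)))),(D,E)),(W,R))).
That clade also contains A, J, K, X, which are not in the proposed group, so the group is not monophyletic.

No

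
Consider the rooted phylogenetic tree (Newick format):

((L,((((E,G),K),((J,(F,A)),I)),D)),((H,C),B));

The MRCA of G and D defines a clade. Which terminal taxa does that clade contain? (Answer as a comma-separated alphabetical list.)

Tracing G: it sits inside (E,G).
Tracing D: it sits inside ((((E,G),K),((J,(F,A)),I)),D).
The smallest clade enclosing both is ((((E,G),K),((J,(F,A)),I)),D); the answer is its 8 terminal taxa in alphabetical order.

A, D, E, F, G, I, J, K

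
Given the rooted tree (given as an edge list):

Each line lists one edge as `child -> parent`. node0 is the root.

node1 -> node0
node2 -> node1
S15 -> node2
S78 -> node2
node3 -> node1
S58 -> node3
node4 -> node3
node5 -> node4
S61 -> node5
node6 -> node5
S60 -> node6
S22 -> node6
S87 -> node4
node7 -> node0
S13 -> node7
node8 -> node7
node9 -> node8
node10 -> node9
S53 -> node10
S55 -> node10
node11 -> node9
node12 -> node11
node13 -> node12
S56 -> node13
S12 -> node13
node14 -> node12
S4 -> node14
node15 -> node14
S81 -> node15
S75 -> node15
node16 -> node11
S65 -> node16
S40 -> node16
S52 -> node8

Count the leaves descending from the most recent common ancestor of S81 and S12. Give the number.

The MRCA of S81 and S12 is the node subtending ((S56,S12),(S4,(S81,S75))).
That clade contains 5 terminal taxa: S12, S4, S56, S75, S81.

5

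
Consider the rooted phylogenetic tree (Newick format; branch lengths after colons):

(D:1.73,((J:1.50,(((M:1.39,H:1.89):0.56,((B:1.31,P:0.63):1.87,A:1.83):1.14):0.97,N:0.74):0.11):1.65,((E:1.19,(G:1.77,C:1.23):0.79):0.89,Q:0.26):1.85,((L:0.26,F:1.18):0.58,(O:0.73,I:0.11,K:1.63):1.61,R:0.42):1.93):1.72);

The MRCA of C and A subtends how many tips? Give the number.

The MRCA of C and A is the node subtending ((J,(((M,H),((B,P),A)),N)),((E,(G,C)),Q),((L,F),(O,I,K),R)).
That clade contains 17 terminal taxa: A, B, C, E, F, G, H, I, J, K, L, M, N, O, P, Q, R.

17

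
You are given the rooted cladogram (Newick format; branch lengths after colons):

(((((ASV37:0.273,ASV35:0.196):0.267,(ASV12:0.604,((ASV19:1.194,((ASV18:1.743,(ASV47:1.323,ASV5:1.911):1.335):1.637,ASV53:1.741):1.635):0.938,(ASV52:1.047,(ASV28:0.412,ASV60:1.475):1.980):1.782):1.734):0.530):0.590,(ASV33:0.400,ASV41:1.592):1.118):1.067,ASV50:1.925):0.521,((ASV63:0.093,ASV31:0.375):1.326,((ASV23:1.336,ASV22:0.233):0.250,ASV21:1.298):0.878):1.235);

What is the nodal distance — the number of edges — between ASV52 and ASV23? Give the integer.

11

The MRCA of ASV52 and ASV23 is the root of the tree.
From ASV52 up to that node: 7 branches. From ASV23 up to the same node: 4 branches. Total: 7 + 4 = 11.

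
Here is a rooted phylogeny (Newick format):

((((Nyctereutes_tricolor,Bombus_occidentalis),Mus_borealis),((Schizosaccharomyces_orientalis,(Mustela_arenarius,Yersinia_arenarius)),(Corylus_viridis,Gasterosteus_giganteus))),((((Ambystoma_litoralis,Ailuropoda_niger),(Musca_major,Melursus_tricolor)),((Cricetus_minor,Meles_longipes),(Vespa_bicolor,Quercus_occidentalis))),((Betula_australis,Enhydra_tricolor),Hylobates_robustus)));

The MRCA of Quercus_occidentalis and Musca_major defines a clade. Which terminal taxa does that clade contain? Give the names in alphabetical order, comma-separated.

Ailuropoda_niger, Ambystoma_litoralis, Cricetus_minor, Meles_longipes, Melursus_tricolor, Musca_major, Quercus_occidentalis, Vespa_bicolor

Tracing Quercus_occidentalis: it sits inside (Vespa_bicolor,Quercus_occidentalis).
Tracing Musca_major: it sits inside (Musca_major,Melursus_tricolor).
The smallest clade enclosing both is (((Ambystoma_litoralis,Ailuropoda_niger),(Musca_major,Melursus_tricolor)),((Cricetus_minor,Meles_longipes),(Vespa_bicolor,Quercus_occidentalis))); the answer is its 8 terminal taxa in alphabetical order.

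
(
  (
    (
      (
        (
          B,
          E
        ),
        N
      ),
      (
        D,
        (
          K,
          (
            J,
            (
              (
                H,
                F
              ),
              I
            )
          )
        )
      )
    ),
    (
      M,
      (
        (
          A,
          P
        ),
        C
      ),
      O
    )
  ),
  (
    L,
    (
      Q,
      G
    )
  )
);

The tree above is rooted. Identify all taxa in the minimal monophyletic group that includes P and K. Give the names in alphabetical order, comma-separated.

Tracing P: it sits inside (A,P).
Tracing K: it sits inside (K,(J,((H,F),I))).
The smallest clade enclosing both is ((((B,E),N),(D,(K,(J,((H,F),I))))),(M,((A,P),C),O)); the answer is its 14 terminal taxa in alphabetical order.

A, B, C, D, E, F, H, I, J, K, M, N, O, P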